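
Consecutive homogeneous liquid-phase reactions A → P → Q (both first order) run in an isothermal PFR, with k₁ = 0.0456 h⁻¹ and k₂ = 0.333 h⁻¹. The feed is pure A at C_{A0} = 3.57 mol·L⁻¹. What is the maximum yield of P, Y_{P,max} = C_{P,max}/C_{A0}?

0.0999

Evaluating C_P at τ_opt = ln(k₂/k₁)/(k₂−k₁) gives C_{P,max}/C_{A0} = (k₁/k₂)^[k₂/(k₂−k₁)].
= (0.0456/0.333)^(0.333/(0.333−0.0456)) = (0.1369)^(1.159) = 0.09989.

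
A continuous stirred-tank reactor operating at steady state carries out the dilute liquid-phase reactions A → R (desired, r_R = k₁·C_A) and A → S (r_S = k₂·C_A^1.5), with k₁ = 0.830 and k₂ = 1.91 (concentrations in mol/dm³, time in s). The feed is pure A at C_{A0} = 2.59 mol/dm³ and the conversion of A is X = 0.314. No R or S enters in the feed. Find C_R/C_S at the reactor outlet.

0.326

Exit C_A = C_{A0}(1−X) = 2.59×0.686 = 1.777 mol/dm³.
A CSTR operates uniformly at the exit composition, giving r_R = 1.475 and r_S = 4.523 (each k·C_A^n at C_A = 1.777).
Overall selectivity = C_R/C_S = r_Rτ/(r_Sτ) = r_R/r_S = 0.326.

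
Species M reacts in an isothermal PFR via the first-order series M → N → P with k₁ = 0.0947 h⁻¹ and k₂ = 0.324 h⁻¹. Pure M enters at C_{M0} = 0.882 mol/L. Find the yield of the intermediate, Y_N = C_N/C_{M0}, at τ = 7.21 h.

0.169

The intermediate concentration in a first-order A→B→C sequence is C_N = k₁C_{M0}(e^(−k₁τ) − e^(−k₂τ))/(k₂−k₁).
e^(−k₁τ) = e^(−0.0947×7.21) = e^(−0.6828) = 0.5052; e^(−k₂τ) = e^(−2.336) = 0.09671.
C_N = 0.0947×0.882/(0.324−0.0947) × (0.5052−0.09671) = 0.3643×0.4085 = 0.1488 mol/L.
Y_N = C_N/C_{M0} = 0.1488/0.882 = 0.169.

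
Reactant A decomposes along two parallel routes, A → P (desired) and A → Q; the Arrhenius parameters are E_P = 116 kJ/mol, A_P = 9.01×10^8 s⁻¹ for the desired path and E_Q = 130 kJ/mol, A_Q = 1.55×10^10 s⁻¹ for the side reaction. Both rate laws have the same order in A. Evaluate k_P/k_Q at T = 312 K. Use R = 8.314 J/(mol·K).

12.8

k_P/k_Q = (A_P/A_Q)·exp[−(E_P−E_Q)/(RT)] = (A_P/A_Q)·exp[(E_Q−E_P)/(RT)].
(E_Q−E_P)/(RT) = (130−116)×10³/(8.314×312) = 14000/2594 = 5.397.
k_P/k_Q = (9.01×10^8/1.55×10^10)·exp(5.397) = 0.05813 × 220.8 = 12.8.
Since E_P < E_Q, lowering the temperature improves selectivity toward P.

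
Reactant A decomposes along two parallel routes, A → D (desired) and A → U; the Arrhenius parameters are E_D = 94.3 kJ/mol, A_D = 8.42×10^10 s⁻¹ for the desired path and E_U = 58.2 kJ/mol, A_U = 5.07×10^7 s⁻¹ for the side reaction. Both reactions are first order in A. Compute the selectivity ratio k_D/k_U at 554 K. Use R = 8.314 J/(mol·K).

Since both paths have the same order in A, the concentration cancels and S_{D/U} = k_D/k_U = (A_D/A_U)·exp[(E_U−E_D)/(RT)].
(E_U−E_D)/(RT) = (58.2−94.3)×10³/(8.314×554) = -36100/4606 = -7.838.
k_D/k_U = (8.42×10^10/5.07×10^7)·exp(-7.838) = 1661 × 3.946×10^-4 = 0.655.
Since E_D > E_U, raising the temperature improves selectivity toward D.

0.655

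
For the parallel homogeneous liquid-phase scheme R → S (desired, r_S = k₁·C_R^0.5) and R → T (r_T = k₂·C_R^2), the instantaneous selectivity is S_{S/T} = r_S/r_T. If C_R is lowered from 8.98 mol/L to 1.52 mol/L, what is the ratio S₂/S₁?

14.4

S_{S/T} = (k₁/k₂)·C_R^-1.5, so S₂/S₁ = (C_{R,2}/C_{R,1})^-1.5.
= (1.52/8.98)^(-1.5) = (0.1693)^(-1.5) = 14.4.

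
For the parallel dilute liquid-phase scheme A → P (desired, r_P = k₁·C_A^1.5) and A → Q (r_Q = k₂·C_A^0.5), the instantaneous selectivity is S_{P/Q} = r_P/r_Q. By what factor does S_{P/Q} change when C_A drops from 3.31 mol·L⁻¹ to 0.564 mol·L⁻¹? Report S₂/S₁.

0.170

S_{P/Q} = (k₁/k₂)·C_A, so S₂/S₁ = (C_{A,2}/C_{A,1}).
= 0.564/3.31 = 0.170.
Selectivity toward P falls as C_A falls — high-concentration operation is favoured.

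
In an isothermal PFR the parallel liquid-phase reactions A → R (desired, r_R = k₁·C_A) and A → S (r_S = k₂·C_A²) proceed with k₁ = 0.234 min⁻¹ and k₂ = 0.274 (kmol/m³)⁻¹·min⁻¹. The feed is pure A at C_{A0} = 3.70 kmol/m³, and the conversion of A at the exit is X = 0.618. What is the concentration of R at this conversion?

C_A = C_{A0}(1−X) = 1.413 kmol/m³.
Along a PFR/batch, dC_R/dC_A = −r_R/(r_R+r_S) = −k₁/(k₁+k₂·C_A).
Integrating from C_{A0} to C_A: C_R = (0.234/0.274)·ln[(0.234+0.274·3.70)/(0.234+0.274·1.41)] = 0.8540·ln(1.248/0.6213) = 0.5956 kmol/m³.

0.596 kmol/m³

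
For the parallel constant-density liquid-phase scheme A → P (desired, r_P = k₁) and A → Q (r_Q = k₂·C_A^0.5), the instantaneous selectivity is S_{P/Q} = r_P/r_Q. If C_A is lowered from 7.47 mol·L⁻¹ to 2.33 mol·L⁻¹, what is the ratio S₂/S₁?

S_{P/Q} = (k₁/k₂)·C_A^-0.5, so S₂/S₁ = (C_{A,2}/C_{A,1})^-0.5.
= (2.33/7.47)^(-0.5) = (0.3119)^(-0.5) = 1.79.
Selectivity toward P rises as C_A falls — low-concentration operation is favoured.

1.79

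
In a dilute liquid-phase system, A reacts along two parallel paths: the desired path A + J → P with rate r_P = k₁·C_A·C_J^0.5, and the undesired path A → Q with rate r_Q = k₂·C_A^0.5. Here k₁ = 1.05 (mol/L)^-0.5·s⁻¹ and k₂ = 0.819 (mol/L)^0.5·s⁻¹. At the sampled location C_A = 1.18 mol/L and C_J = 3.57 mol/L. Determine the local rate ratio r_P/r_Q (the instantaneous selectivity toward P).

S_{P/Q} = r_P/r_Q = (k₁·C_A·C_J^0.5)/(k₂·C_A^0.5) = (k₁/k₂)·C_A^0.5·C_J^0.5.
= (1.05×1.180×3.570^0.5) / (0.819×1.180^0.5) = 2.341/0.8897 = 2.63.
Since the desired path is higher order in A, keeping C_A high (PFR or concentrated feed) favours P.

2.63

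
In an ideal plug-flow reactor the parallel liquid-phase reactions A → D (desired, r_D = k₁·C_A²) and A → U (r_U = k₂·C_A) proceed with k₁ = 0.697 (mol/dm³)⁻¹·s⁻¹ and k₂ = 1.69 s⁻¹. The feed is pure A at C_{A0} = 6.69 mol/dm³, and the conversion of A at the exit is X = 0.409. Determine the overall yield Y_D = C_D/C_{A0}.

0.280

C_A = C_{A0}(1−X) = 3.954 mol/dm³.
Along a PFR/batch, dC_U/dC_A = −r_U/(r_D+r_U) = −k₂/(k₂+k₁·C_A).
Integrating from C_{A0} to C_A: C_U = (1.69/0.697)·ln[(1.69+0.697·6.69)/(1.69+0.697·3.95)] = 2.425·ln(6.353/4.446) = 0.8655 mol/dm³.
Then C_D = (C_{A0}−C_A) − C_U = 2.736 − 0.8655 = 1.871 mol/dm³.
Y_D = C_D/C_{A0} = 1.871/6.69 = 0.280.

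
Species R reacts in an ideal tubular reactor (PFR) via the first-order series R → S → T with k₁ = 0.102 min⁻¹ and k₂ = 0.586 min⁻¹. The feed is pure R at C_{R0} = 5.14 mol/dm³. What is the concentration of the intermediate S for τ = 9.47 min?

0.408 mol/dm³

Solving the coupled first-order balances gives C_S(τ) = [k₁/(k₂−k₁)]·C_{R0}·(e^(−k₁τ) − e^(−k₂τ)).
e^(−k₁τ) = e^(−0.102×9.47) = e^(−0.9659) = 0.3806; e^(−k₂τ) = e^(−5.549) = 0.003890.
C_S = 0.102×5.14/(0.586−0.102) × (0.3806−0.003890) = 1.083×0.3767 = 0.4081 mol/dm³.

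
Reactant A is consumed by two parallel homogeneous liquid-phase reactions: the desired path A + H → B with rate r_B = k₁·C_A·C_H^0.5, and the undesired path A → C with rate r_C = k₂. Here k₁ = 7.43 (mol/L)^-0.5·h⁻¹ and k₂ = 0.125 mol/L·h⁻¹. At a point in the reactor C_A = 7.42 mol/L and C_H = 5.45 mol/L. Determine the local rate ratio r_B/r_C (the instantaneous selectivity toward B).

S_{B/C} = r_B/r_C = (k₁·C_A·C_H^0.5)/(k₂) = (k₁/k₂)·C_A·C_H^0.5.
= (7.43×7.420×5.450^0.5) / (0.125) = 128.7/0.1250 = 1030.
Since the desired path is higher order in A, keeping C_A high (PFR or concentrated feed) favours B.

1030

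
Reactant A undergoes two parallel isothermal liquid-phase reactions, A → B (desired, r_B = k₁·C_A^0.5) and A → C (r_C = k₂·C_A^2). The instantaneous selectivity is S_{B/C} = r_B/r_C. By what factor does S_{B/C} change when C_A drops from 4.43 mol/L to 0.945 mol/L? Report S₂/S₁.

10.1

S_{B/C} = (k₁/k₂)·C_A^-1.5, so S₂/S₁ = (C_{A,2}/C_{A,1})^-1.5.
= (0.945/4.43)^(-1.5) = (0.2133)^(-1.5) = 10.1.
Selectivity toward B rises as C_A falls — low-concentration operation is favoured.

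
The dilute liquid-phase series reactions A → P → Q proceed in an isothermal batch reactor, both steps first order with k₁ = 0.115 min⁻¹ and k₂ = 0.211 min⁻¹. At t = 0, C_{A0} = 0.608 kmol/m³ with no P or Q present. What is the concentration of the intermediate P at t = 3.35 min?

For first-order series with pure A initially, C_P(t) = k₁C_{A0}/(k₂−k₁)·(e^(−k₁t) − e^(−k₂t)).
e^(−k₁t) = e^(−0.115×3.35) = e^(−0.3853) = 0.6803; e^(−k₂t) = e^(−0.7068) = 0.4932.
C_P = 0.115×0.608/(0.211−0.115) × (0.6803−0.4932) = 0.7283×0.1871 = 0.1363 kmol/m³.

0.136 kmol/m³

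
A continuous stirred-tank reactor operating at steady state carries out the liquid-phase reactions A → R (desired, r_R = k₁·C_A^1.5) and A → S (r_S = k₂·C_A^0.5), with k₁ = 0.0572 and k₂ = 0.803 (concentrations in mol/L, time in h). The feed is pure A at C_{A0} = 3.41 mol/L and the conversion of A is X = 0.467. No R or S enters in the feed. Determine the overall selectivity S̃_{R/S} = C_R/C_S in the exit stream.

0.129

Exit C_A = C_{A0}(1−X) = 3.41×0.533 = 1.818 mol/L.
In a CSTR the entire volume is at exit conditions, so r_R = 0.0572×1.818^1.5 = 0.1402 and r_S = 0.803×1.818^0.5 = 1.083.
Overall selectivity = C_R/C_S = r_Rτ/(r_Sτ) = r_R/r_S = 0.129.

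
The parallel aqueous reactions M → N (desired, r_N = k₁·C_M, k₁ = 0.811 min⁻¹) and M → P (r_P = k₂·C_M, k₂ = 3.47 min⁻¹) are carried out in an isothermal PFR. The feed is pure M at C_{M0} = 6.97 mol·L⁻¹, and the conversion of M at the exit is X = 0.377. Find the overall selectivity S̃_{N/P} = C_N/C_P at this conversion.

C_M = C_{M0}(1−X) = 4.342 mol·L⁻¹.
Both paths are first order in M, so the instantaneous fraction to N is constant: dC_N/d(−C_M) = k₁/(k₁+k₂) = 0.1894.
C_N = 0.1894·(C_{M0}−C_M) = 0.1894×2.628 = 0.498 mol·L⁻¹.
C_P = (C_{M0}−C_M)−C_N = 2.130 mol·L⁻¹; S̃_{N/P} = 0.4978/2.130 = 0.234.

0.234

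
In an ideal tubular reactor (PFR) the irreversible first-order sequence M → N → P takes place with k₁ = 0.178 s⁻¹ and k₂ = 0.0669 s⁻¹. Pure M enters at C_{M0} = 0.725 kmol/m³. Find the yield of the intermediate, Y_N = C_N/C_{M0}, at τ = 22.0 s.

For first-order series with pure M initially, C_N(τ) = k₁C_{M0}/(k₂−k₁)·(e^(−k₁τ) − e^(−k₂τ)).
e^(−k₁τ) = e^(−0.178×22.0) = e^(−3.916) = 0.01992; e^(−k₂τ) = e^(−1.472) = 0.2295.
C_N = 0.178×0.725/(0.0669−0.178) × (0.01992−0.2295) = (-1.162)×(-0.2096) = 0.2435 kmol/m³.
Y_N = C_N/C_{M0} = 0.2435/0.725 = 0.336.

0.336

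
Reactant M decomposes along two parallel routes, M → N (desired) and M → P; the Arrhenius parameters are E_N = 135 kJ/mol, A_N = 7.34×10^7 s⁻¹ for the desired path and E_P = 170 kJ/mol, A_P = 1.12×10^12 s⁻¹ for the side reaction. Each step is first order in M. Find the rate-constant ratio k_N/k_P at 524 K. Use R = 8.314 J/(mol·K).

0.202

k_N/k_P = (A_N/A_P)·exp[−(E_N−E_P)/(RT)] = (A_N/A_P)·exp[(E_P−E_N)/(RT)].
(E_P−E_N)/(RT) = (170−135)×10³/(8.314×524) = 35000/4357 = 8.034.
k_N/k_P = (7.34×10^7/1.12×10^12)·exp(8.034) = 6.554×10^-5 × 3084 = 0.202.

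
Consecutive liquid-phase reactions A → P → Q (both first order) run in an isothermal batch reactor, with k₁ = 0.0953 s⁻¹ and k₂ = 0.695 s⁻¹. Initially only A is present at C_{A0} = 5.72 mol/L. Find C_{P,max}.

At the optimum, C_{P,max}/C_{A0} = (k₁/k₂)^[k₂/(k₂−k₁)].
= (0.0953/0.695)^(0.695/(0.695−0.0953)) = (0.1371)^(1.159) = 0.10000.
C_{P,max} = 0.10000×5.72 = 0.572 mol/L.

0.572 mol/L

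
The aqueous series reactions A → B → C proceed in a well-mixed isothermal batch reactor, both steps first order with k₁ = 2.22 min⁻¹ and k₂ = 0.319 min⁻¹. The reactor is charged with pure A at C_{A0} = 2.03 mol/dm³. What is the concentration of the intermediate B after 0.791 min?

Solving the coupled first-order balances gives C_B(t) = [k₁/(k₂−k₁)]·C_{A0}·(e^(−k₁t) − e^(−k₂t)).
e^(−k₁t) = e^(−2.22×0.791) = e^(−1.756) = 0.1727; e^(−k₂t) = e^(−0.2523) = 0.7770.
C_B = 2.22×2.03/(0.319−2.22) × (0.1727−0.7770) = (-2.371)×(-0.6043) = 1.432 mol/dm³.

1.43 mol/dm³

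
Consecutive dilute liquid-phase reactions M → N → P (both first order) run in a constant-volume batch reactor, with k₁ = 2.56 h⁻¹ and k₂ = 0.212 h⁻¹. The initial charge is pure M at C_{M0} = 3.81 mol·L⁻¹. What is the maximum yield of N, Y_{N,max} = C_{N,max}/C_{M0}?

0.799

At the optimum, C_{N,max}/C_{M0} = (k₁/k₂)^[k₂/(k₂−k₁)].
= (2.56/0.212)^(0.212/(0.212−2.56)) = (12.08)^(-0.09029) = 0.7986.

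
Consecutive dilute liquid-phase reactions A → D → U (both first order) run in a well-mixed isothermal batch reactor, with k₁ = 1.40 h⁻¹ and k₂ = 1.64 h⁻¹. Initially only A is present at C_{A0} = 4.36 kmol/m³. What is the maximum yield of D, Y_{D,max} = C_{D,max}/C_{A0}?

0.339

For a first-order series the maximum intermediate yield is C_{D,max}/C_{A0} = (k₁/k₂)^[k₂/(k₂−k₁)].
= (1.40/1.64)^(1.64/(1.64−1.40)) = (0.8537)^(6.833) = 0.3392.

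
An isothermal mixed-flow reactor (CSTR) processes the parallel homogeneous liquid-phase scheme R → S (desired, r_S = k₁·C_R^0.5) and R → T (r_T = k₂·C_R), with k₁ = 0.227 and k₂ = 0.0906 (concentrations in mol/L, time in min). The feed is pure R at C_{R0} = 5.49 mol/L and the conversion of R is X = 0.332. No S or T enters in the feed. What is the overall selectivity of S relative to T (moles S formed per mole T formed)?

Exit C_R = C_{R0}(1−X) = 5.49×0.668 = 3.667 mol/L.
In a CSTR the entire volume is at exit conditions, so r_S = 0.227×3.667^0.5 = 0.4347 and r_T = 0.0906×3.667 = 0.3323.
Overall selectivity = C_S/C_T = r_Sτ/(r_Tτ) = r_S/r_T = 1.31.

1.31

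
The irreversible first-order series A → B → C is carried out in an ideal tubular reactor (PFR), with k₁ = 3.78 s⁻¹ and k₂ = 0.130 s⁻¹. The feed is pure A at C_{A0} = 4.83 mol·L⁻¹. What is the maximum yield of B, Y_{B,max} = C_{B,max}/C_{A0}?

For a first-order series the maximum intermediate yield is C_{B,max}/C_{A0} = (k₁/k₂)^[k₂/(k₂−k₁)].
= (3.78/0.130)^(0.130/(0.130−3.78)) = (29.08)^(-0.03562) = 0.8869.

0.887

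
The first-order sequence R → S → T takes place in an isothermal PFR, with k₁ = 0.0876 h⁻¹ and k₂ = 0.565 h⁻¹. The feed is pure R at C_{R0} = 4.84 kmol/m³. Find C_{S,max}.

At the optimum, C_{S,max}/C_{R0} = (k₁/k₂)^[k₂/(k₂−k₁)].
= (0.0876/0.565)^(0.565/(0.565−0.0876)) = (0.1550)^(1.183) = 0.1101.
C_{S,max} = 0.1101×4.84 = 0.533 kmol/m³.

0.533 kmol/m³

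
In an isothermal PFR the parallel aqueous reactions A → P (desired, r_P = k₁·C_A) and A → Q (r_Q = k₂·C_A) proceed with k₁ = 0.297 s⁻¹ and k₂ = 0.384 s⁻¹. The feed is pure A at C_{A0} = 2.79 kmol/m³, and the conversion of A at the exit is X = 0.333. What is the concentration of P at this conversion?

0.405 kmol/m³

C_A = C_{A0}(1−X) = 1.861 kmol/m³.
Both paths are first order in A, so the instantaneous fraction to P is constant: dC_P/d(−C_A) = k₁/(k₁+k₂) = 0.4361.
C_P = 0.4361·(C_{A0}−C_A) = 0.4361×0.9291 = 0.405 kmol/m³.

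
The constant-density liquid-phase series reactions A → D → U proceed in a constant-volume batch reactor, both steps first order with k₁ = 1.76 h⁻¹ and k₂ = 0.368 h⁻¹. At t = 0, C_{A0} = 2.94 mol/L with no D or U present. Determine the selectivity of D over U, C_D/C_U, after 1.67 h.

For first-order series with pure A initially, C_D(t) = k₁C_{A0}/(k₂−k₁)·(e^(−k₁t) − e^(−k₂t)).
e^(−k₁t) = e^(−1.76×1.67) = e^(−2.939) = 0.05291; e^(−k₂t) = e^(−0.6146) = 0.5409.
C_D = 1.76×2.94/(0.368−1.76) × (0.05291−0.5409) = (-3.717)×(-0.4880) = 1.814 mol/L.
C_A = C_{A0}e^(−k₁t) = 0.1555 mol/L, so C_U = C_{A0}−C_A−C_D = 0.9705 mol/L; C_D/C_U = 1.87.

1.87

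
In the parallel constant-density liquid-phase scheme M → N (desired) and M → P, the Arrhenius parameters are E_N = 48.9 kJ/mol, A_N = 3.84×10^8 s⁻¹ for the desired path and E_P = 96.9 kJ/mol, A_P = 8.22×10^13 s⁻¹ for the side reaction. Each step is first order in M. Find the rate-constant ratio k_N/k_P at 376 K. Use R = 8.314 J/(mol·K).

21.8

With equal orders, S_{N/P} = k_N/k_P = (A_N/A_P)·exp[(E_P−E_N)/(RT)].
(E_P−E_N)/(RT) = (96.9−48.9)×10³/(8.314×376) = 48000/3126 = 15.35.
k_N/k_P = (3.84×10^8/8.22×10^13)·exp(15.35) = 4.672×10^-6 × 4.661×10^6 = 21.8.
Since E_N < E_P, lowering the temperature improves selectivity toward N.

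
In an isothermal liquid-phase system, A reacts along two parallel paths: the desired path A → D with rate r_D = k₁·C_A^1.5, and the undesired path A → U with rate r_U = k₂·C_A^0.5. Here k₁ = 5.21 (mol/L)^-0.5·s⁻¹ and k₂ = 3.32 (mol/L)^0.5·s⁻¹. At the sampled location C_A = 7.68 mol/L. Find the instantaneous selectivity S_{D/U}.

12.1

S_{D/U} = r_D/r_U = (k₁·C_A^1.5)/(k₂·C_A^0.5) = (k₁/k₂)·C_A.
= (5.21×7.680^1.5) / (3.32×7.680^0.5) = 110.9/9.201 = 12.1.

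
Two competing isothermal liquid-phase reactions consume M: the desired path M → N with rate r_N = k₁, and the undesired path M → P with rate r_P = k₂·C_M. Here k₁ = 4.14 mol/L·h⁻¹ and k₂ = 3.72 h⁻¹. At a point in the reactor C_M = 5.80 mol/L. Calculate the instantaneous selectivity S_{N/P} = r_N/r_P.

0.192

S_{N/P} = r_N/r_P = (k₁)/(k₂·C_M) = (k₁/k₂)·C_M⁻¹.
= (4.14) / (3.72×5.800) = 4.140/21.58 = 0.192.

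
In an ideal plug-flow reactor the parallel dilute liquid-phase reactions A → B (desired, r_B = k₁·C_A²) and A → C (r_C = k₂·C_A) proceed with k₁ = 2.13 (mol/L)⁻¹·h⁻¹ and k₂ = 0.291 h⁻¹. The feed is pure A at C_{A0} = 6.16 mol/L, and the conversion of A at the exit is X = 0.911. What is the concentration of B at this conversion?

C_A = C_{A0}(1−X) = 0.5482 mol/L.
Along a PFR/batch, dC_C/dC_A = −r_C/(r_B+r_C) = −k₂/(k₂+k₁·C_A).
Integrating from C_{A0} to C_A: C_C = (0.291/2.13)·ln[(0.291+2.13·6.16)/(0.291+2.13·0.548)] = 0.1366·ln(13.41/1.459) = 0.3031 mol/L.
Then C_B = (C_{A0}−C_A) − C_C = 5.612 − 0.3031 = 5.309 mol/L.

5.31 mol/L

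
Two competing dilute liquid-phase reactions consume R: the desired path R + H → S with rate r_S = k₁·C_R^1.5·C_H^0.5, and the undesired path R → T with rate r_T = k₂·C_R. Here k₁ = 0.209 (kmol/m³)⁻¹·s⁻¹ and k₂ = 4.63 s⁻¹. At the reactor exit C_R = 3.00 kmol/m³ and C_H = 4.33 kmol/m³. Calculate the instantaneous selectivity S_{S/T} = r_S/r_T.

0.163

S_{S/T} = r_S/r_T = (k₁·C_R^1.5·C_H^0.5)/(k₂·C_R) = (k₁/k₂)·C_R^0.5·C_H^0.5.
= (0.209×3.000^1.5×4.330^0.5) / (4.63×3.000) = 2.260/13.89 = 0.163.
Since the desired path is higher order in R, keeping C_R high (PFR or concentrated feed) favours S.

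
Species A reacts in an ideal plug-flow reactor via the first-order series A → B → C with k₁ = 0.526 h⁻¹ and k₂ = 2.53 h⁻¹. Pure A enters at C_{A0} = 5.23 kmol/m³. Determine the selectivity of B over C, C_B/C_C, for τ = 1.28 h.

0.337

The intermediate concentration in a first-order A→B→C sequence is C_B = k₁C_{A0}(e^(−k₁τ) − e^(−k₂τ))/(k₂−k₁).
e^(−k₁τ) = e^(−0.526×1.28) = e^(−0.6733) = 0.5100; e^(−k₂τ) = e^(−3.238) = 0.03923.
C_B = 0.526×5.23/(2.53−0.526) × (0.5100−0.03923) = 1.373×0.4708 = 0.6463 kmol/m³.
C_A = C_{A0}e^(−k₁τ) = 2.667 kmol/m³, so C_C = C_{A0}−C_A−C_B = 1.916 kmol/m³; C_B/C_C = 0.337.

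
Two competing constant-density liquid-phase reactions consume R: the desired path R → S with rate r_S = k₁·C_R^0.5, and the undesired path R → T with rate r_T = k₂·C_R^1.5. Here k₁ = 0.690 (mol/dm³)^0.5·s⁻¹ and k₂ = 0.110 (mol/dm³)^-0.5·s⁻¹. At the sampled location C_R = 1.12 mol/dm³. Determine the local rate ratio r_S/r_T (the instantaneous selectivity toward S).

5.60

S_{S/T} = r_S/r_T = (k₁·C_R^0.5)/(k₂·C_R^1.5) = (k₁/k₂)·C_R⁻¹.
= (0.690×1.120^0.5) / (0.110×1.120^1.5) = 0.7302/0.1304 = 5.60.
The undesired path is higher order in R, so low C_R (CSTR or dilute feed) favours S.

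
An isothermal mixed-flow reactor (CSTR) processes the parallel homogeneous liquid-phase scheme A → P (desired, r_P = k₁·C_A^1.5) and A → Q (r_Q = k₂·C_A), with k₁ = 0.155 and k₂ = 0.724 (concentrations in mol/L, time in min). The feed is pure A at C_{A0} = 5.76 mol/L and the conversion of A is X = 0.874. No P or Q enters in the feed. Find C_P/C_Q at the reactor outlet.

Exit C_A = C_{A0}(1−X) = 5.76×0.126 = 0.7258 mol/L.
In a CSTR the entire volume is at exit conditions, so r_P = 0.155×0.7258^1.5 = 0.09583 and r_Q = 0.724×0.7258 = 0.5255.
Overall selectivity = C_P/C_Q = r_Pτ/(r_Qτ) = r_P/r_Q = 0.182.

0.182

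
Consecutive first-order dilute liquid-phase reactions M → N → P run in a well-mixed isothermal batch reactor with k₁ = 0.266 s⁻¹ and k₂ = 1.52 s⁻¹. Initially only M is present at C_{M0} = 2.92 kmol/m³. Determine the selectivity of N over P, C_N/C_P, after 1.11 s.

0.866

For first-order series with pure M initially, C_N(t) = k₁C_{M0}/(k₂−k₁)·(e^(−k₁t) − e^(−k₂t)).
e^(−k₁t) = e^(−0.266×1.11) = e^(−0.2953) = 0.7443; e^(−k₂t) = e^(−1.687) = 0.1850.
C_N = 0.266×2.92/(1.52−0.266) × (0.7443−0.1850) = 0.6194×0.5593 = 0.3464 kmol/m³.
C_M = C_{M0}e^(−k₁t) = 2.173 kmol/m³, so C_P = C_{M0}−C_M−C_N = 0.4001 kmol/m³; C_N/C_P = 0.866.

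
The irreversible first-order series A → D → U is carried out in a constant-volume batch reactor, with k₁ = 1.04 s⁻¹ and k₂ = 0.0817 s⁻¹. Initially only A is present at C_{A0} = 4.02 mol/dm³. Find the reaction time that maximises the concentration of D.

2.65 s

The intermediate peaks when r₁ = r₂, i.e. k₁e^(−k₁t) = k₂e^(−k₂t), giving t_opt = ln(k₂/k₁)/(k₂−k₁).
= ln(0.0817/1.04)/(0.0817−1.04) = ln(0.07856)/-0.9583 = -2.544/-0.9583 = 2.65 s.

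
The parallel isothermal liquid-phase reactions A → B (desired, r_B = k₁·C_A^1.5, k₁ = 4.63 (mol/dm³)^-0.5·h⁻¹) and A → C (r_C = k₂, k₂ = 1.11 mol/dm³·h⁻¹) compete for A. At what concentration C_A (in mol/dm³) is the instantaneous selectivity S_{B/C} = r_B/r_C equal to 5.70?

1.23 mol/dm³

S_{B/C} = (k₁/k₂)·C_A^1.5 ⇒ C_A = (S·k₂/k₁)^(1/1.5).
= (5.70×1.11/4.63)^(0.6667) = (1.367)^(0.6667) = 1.23 mol/dm³.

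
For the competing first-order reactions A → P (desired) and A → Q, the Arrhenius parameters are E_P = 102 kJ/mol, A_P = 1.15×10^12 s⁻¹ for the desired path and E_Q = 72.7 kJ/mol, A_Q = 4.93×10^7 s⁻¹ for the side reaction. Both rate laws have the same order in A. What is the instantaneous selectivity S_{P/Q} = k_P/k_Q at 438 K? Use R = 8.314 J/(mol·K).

With equal orders, S_{P/Q} = k_P/k_Q = (A_P/A_Q)·exp[(E_Q−E_P)/(RT)].
(E_Q−E_P)/(RT) = (72.7−102)×10³/(8.314×438) = -29300/3642 = -8.046.
k_P/k_Q = (1.15×10^12/4.93×10^7)·exp(-8.046) = 23327 × 3.204×10^-4 = 7.47.
Since E_P > E_Q, raising the temperature improves selectivity toward P.

7.47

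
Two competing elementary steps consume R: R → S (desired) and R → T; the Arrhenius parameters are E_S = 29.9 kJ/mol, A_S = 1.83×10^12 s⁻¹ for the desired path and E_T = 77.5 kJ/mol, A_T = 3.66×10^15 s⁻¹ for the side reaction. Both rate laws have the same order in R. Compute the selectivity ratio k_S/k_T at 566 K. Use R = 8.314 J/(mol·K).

12.4

Since both paths have the same order in R, the concentration cancels and S_{S/T} = k_S/k_T = (A_S/A_T)·exp[(E_T−E_S)/(RT)].
(E_T−E_S)/(RT) = (77.5−29.9)×10³/(8.314×566) = 47600/4706 = 10.12.
k_S/k_T = (1.83×10^12/3.66×10^15)·exp(10.12) = 5.000×10^-4 × 24719 = 12.4.
Since E_S < E_T, lowering the temperature improves selectivity toward S.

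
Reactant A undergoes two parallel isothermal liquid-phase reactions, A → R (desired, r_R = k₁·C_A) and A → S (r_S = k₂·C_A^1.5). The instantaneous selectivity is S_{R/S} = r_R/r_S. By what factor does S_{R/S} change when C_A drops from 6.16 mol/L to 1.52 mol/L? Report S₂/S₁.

S_{R/S} = (k₁/k₂)·C_A^-0.5, so S₂/S₁ = (C_{A,2}/C_{A,1})^-0.5.
= (1.52/6.16)^(-0.5) = (0.2468)^(-0.5) = 2.01.
Selectivity toward R rises as C_A falls — low-concentration operation is favoured.

2.01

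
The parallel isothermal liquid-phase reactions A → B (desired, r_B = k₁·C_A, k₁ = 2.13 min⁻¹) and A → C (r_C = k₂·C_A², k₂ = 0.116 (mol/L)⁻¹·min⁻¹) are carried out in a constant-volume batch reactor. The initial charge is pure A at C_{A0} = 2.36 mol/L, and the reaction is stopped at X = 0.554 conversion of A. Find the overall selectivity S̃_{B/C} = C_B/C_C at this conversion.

10.8

C_A = C_{A0}(1−X) = 1.053 mol/L.
Along a PFR/batch, dC_B/dC_A = −r_B/(r_B+r_C) = −k₁/(k₁+k₂·C_A).
Integrating from C_{A0} to C_A: C_B = (2.13/0.116)·ln[(2.13+0.116·2.36)/(2.13+0.116·1.05)] = 18.36·ln(2.404/2.252) = 1.197 mol/L.
C_C = (C_{A0}−C_A)−C_B = 0.1107 mol/L; S̃_{B/C} = 1.197/0.1107 = 10.8.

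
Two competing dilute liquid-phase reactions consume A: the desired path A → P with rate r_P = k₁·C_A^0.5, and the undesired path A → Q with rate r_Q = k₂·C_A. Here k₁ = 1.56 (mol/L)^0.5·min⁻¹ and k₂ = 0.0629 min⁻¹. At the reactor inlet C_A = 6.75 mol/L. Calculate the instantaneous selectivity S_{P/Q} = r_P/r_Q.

9.55

S_{P/Q} = r_P/r_Q = (k₁·C_A^0.5)/(k₂·C_A) = (k₁/k₂)·C_A^-0.5.
= (1.56×6.750^0.5) / (0.0629×6.750) = 4.053/0.4246 = 9.55.
The undesired path is higher order in A, so low C_A (CSTR or dilute feed) favours P.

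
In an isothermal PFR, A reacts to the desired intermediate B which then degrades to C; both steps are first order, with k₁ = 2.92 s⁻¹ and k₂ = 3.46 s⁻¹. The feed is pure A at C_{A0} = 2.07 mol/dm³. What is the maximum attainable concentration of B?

Evaluating C_B at τ_opt = ln(k₂/k₁)/(k₂−k₁) gives C_{B,max}/C_{A0} = (k₁/k₂)^[k₂/(k₂−k₁)].
= (2.92/3.46)^(3.46/(3.46−2.92)) = (0.8439)^(6.407) = 0.3371.
C_{B,max} = 0.3371×2.07 = 0.698 mol/dm³.

0.698 mol/dm³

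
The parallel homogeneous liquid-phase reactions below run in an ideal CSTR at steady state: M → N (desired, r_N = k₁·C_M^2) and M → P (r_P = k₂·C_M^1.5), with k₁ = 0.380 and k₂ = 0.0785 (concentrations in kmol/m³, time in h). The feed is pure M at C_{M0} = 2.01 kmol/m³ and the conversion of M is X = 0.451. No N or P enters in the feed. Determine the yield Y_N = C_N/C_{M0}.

Exit C_M = C_{M0}(1−X) = 2.01×0.549 = 1.103 kmol/m³.
Rates in a CSTR are evaluated at the outlet concentration: r_N = 0.380×1.103^2 = 0.4627, r_P = 0.0785×1.103^1.5 = 0.09100.
Fraction of consumed M going to N: r_N/(r_N+r_P) = 0.8357.
C_N = 0.8357·C_{M0}·X = 0.8357×2.01×0.451 = 0.758 kmol/m³; Y_N = C_N/C_{M0} = 0.377.

0.377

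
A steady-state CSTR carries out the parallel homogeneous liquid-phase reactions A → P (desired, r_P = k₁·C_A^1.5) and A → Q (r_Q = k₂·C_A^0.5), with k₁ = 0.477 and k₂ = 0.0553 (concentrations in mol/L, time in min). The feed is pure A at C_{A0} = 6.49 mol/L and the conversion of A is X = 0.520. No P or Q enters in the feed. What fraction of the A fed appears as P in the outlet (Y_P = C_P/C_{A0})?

0.501

Exit C_A = C_{A0}(1−X) = 6.49×0.480 = 3.115 mol/L.
In a CSTR the entire volume is at exit conditions, so r_P = 0.477×3.115^1.5 = 2.623 and r_Q = 0.0553×3.115^0.5 = 0.09760.
Fraction of consumed A going to P: r_P/(r_P+r_Q) = 0.9641.
C_P = 0.9641·C_{A0}·X = 0.9641×6.49×0.520 = 3.25 mol/L; Y_P = C_P/C_{A0} = 0.501.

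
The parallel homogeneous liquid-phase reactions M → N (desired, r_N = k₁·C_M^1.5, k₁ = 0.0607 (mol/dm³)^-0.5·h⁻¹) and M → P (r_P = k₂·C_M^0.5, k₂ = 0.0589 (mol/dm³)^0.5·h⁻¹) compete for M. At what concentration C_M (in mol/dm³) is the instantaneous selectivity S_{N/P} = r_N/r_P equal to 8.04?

7.80 mol/dm³

S_{N/P} = (k₁/k₂)·C_M ⇒ C_M = S·k₂/k₁.
= 8.04×0.0589/0.0607 = 7.80 mol/dm³.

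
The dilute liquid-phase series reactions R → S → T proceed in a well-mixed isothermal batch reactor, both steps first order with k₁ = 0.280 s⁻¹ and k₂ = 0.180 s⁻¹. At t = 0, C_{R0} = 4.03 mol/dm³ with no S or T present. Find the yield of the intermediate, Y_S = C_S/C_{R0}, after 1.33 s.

0.274

For first-order series with pure R initially, C_S(t) = k₁C_{R0}/(k₂−k₁)·(e^(−k₁t) − e^(−k₂t)).
e^(−k₁t) = e^(−0.280×1.33) = e^(−0.3724) = 0.6891; e^(−k₂t) = e^(−0.2394) = 0.7871.
C_S = 0.280×4.03/(0.180−0.280) × (0.6891−0.7871) = (-11.28)×(-0.09802) = 1.106 mol/dm³.
Y_S = C_S/C_{R0} = 1.106/4.03 = 0.274.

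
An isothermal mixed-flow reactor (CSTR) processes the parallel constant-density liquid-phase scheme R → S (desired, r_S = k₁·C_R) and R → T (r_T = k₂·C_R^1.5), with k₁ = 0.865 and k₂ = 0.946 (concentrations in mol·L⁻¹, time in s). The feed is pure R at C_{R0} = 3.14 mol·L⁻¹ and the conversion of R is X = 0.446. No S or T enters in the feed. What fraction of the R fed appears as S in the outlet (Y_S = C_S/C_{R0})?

Exit C_R = C_{R0}(1−X) = 3.14×0.554 = 1.740 mol·L⁻¹.
Rates in a CSTR are evaluated at the outlet concentration: r_S = 0.865×1.740 = 1.505, r_T = 0.946×1.740^1.5 = 2.170.
Fraction of consumed R going to S: r_S/(r_S+r_T) = 0.4094.
C_S = 0.4094·C_{R0}·X = 0.4094×3.14×0.446 = 0.573 mol·L⁻¹; Y_S = C_S/C_{R0} = 0.183.

0.183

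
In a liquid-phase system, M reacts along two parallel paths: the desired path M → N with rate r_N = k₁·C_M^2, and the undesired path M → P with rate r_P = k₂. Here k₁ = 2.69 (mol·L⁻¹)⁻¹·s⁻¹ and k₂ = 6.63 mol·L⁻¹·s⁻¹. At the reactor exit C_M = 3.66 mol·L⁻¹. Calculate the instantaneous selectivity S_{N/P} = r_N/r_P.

S_{N/P} = r_N/r_P = (k₁·C_M^2)/(k₂) = (k₁/k₂)·C_M^2.
= (2.69×3.660^2) / (6.63) = 36.03/6.630 = 5.44.
Since the desired path is higher order in M, keeping C_M high (PFR or concentrated feed) favours N.

5.44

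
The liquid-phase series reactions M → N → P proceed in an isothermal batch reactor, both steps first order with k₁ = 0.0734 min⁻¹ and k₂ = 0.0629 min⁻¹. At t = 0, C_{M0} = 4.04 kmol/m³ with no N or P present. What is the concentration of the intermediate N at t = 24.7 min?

1.36 kmol/m³

Solving the coupled first-order balances gives C_N(t) = [k₁/(k₂−k₁)]·C_{M0}·(e^(−k₁t) − e^(−k₂t)).
e^(−k₁t) = e^(−0.0734×24.7) = e^(−1.813) = 0.1632; e^(−k₂t) = e^(−1.554) = 0.2115.
C_N = 0.0734×4.04/(0.0629−0.0734) × (0.1632−0.2115) = (-28.24)×(-0.04831) = 1.364 kmol/m³.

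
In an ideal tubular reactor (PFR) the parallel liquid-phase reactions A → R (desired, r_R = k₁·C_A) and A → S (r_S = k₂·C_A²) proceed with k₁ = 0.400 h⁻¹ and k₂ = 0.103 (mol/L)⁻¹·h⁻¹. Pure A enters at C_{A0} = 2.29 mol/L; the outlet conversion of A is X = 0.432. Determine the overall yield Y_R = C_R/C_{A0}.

0.296

C_A = C_{A0}(1−X) = 1.301 mol/L.
Along a PFR/batch, dC_R/dC_A = −r_R/(r_R+r_S) = −k₁/(k₁+k₂·C_A).
Integrating from C_{A0} to C_A: C_R = (0.400/0.103)·ln[(0.400+0.103·2.29)/(0.400+0.103·1.30)] = 3.883·ln(0.6359/0.5340) = 0.6782 mol/L.
Y_R = C_R/C_{A0} = 0.6782/2.29 = 0.296.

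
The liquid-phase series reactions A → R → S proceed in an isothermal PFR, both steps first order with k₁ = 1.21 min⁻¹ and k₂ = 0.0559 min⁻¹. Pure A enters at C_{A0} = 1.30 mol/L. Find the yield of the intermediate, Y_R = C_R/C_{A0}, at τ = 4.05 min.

0.828

The intermediate concentration in a first-order A→B→C sequence is C_R = k₁C_{A0}(e^(−k₁τ) − e^(−k₂τ))/(k₂−k₁).
e^(−k₁τ) = e^(−1.21×4.05) = e^(−4.901) = 0.007443; e^(−k₂τ) = e^(−0.2264) = 0.7974.
C_R = 1.21×1.30/(0.0559−1.21) × (0.007443−0.7974) = (-1.363)×(-0.7900) = 1.077 mol/L.
Y_R = C_R/C_{A0} = 1.077/1.30 = 0.828.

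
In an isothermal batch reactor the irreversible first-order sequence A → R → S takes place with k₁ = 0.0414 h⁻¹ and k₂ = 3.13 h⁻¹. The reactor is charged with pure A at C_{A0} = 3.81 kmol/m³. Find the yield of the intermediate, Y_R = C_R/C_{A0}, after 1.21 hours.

0.0124

The intermediate concentration in a first-order A→B→C sequence is C_R = k₁C_{A0}(e^(−k₁t) − e^(−k₂t))/(k₂−k₁).
e^(−k₁t) = e^(−0.0414×1.21) = e^(−0.05009) = 0.9511; e^(−k₂t) = e^(−3.787) = 0.02266.
C_R = 0.0414×3.81/(3.13−0.0414) × (0.9511−0.02266) = 0.05107×0.9285 = 0.04742 kmol/m³.
Y_R = C_R/C_{A0} = 0.04742/3.81 = 0.0124.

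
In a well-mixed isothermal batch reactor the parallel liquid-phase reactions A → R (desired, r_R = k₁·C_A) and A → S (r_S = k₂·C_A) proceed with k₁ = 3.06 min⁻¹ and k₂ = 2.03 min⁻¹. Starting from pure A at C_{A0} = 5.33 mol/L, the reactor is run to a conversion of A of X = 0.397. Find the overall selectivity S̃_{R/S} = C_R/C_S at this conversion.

C_A = C_{A0}(1−X) = 3.214 mol/L.
Both paths are first order in A, so the instantaneous fraction to R is constant: dC_R/d(−C_A) = k₁/(k₁+k₂) = 0.6012.
C_R = 0.6012·(C_{A0}−C_A) = 0.6012×2.116 = 1.27 mol/L.
C_S = (C_{A0}−C_A)−C_R = 0.8439 mol/L; S̃_{R/S} = 1.272/0.8439 = 1.51.

1.51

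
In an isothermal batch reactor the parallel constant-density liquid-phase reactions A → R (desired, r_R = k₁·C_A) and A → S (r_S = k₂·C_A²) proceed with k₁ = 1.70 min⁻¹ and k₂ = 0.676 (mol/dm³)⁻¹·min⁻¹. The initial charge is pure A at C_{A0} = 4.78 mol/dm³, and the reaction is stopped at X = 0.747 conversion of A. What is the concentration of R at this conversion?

C_A = C_{A0}(1−X) = 1.209 mol/dm³.
Along a PFR/batch, dC_R/dC_A = −r_R/(r_R+r_S) = −k₁/(k₁+k₂·C_A).
Integrating from C_{A0} to C_A: C_R = (1.70/0.676)·ln[(1.70+0.676·4.78)/(1.70+0.676·1.21)] = 2.515·ln(4.931/2.518) = 1.691 mol/dm³.

1.69 mol/dm³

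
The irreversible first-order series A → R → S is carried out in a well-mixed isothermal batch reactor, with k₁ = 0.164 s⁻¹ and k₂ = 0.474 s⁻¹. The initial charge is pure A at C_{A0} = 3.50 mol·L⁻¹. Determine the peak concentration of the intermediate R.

0.691 mol·L⁻¹

At the optimum, C_{R,max}/C_{A0} = (k₁/k₂)^[k₂/(k₂−k₁)].
= (0.164/0.474)^(0.474/(0.474−0.164)) = (0.3460)^(1.529) = 0.1973.
C_{R,max} = 0.1973×3.50 = 0.691 mol·L⁻¹.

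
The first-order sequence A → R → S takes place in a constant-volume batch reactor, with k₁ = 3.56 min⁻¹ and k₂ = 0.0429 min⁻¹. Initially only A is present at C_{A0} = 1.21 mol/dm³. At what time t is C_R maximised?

The intermediate peaks when r₁ = r₂, i.e. k₁e^(−k₁t) = k₂e^(−k₂t), giving t_opt = ln(k₂/k₁)/(k₂−k₁).
= ln(0.0429/3.56)/(0.0429−3.56) = ln(0.01205)/-3.517 = -4.419/-3.517 = 1.26 min.

1.26 min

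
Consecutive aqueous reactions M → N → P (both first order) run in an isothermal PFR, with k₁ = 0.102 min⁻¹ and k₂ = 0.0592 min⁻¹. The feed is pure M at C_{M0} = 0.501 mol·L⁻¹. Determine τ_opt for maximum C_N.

12.7 min

For first-order series the maximum of C_N occurs at τ_opt = ln(k₂/k₁)/(k₂−k₁).
= ln(0.0592/0.102)/(0.0592−0.102) = ln(0.5804)/-0.04280 = -0.5441/-0.04280 = 12.7 min.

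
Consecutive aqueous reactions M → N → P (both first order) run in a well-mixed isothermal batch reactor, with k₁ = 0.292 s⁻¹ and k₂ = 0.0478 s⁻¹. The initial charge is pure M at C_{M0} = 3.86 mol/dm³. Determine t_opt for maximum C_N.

7.41 s

Setting dC_N/dt = 0 gives t_opt = ln(k₂/k₁)/(k₂−k₁).
= ln(0.0478/0.292)/(0.0478−0.292) = ln(0.1637)/-0.2442 = -1.810/-0.2442 = 7.41 s.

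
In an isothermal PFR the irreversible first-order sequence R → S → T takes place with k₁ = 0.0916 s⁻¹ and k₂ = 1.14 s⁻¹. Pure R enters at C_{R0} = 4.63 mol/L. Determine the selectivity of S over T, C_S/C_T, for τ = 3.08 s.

For first-order series with pure R initially, C_S(τ) = k₁C_{R0}/(k₂−k₁)·(e^(−k₁τ) − e^(−k₂τ)).
e^(−k₁τ) = e^(−0.0916×3.08) = e^(−0.2821) = 0.7542; e^(−k₂τ) = e^(−3.511) = 0.02986.
C_S = 0.0916×4.63/(1.14−0.0916) × (0.7542−0.02986) = 0.4045×0.7243 = 0.2930 mol/L.
C_R = C_{R0}e^(−k₁τ) = 3.492 mol/L, so C_T = C_{R0}−C_R−C_S = 0.8452 mol/L; C_S/C_T = 0.347.

0.347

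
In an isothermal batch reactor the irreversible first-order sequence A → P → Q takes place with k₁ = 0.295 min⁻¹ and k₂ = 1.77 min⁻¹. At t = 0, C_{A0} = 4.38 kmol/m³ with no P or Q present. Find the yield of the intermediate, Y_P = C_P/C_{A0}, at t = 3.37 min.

The intermediate concentration in a first-order A→B→C sequence is C_P = k₁C_{A0}(e^(−k₁t) − e^(−k₂t))/(k₂−k₁).
e^(−k₁t) = e^(−0.295×3.37) = e^(−0.9941) = 0.3700; e^(−k₂t) = e^(−5.965) = 0.002567.
C_P = 0.295×4.38/(1.77−0.295) × (0.3700−0.002567) = 0.8760×0.3675 = 0.3219 kmol/m³.
Y_P = C_P/C_{A0} = 0.3219/4.38 = 0.0735.

0.0735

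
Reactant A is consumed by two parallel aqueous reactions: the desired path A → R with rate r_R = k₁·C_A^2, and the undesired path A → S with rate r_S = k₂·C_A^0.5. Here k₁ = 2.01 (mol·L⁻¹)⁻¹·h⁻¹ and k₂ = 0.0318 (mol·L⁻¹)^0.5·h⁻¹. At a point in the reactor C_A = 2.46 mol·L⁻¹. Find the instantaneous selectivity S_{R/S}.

S_{R/S} = r_R/r_S = (k₁·C_A^2)/(k₂·C_A^0.5) = (k₁/k₂)·C_A^1.5.
= (2.01×2.460^2) / (0.0318×2.460^0.5) = 12.16/0.04988 = 244.

244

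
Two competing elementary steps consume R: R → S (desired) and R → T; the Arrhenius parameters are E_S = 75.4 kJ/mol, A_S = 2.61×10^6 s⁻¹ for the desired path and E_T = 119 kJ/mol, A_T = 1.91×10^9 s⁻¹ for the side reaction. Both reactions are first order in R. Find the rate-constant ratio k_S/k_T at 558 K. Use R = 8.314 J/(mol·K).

Since both paths have the same order in R, the concentration cancels and S_{S/T} = k_S/k_T = (A_S/A_T)·exp[(E_T−E_S)/(RT)].
(E_T−E_S)/(RT) = (119−75.4)×10³/(8.314×558) = 43600/4639 = 9.398.
k_S/k_T = (2.61×10^6/1.91×10^9)·exp(9.398) = 0.001366 × 12066 = 16.5.

16.5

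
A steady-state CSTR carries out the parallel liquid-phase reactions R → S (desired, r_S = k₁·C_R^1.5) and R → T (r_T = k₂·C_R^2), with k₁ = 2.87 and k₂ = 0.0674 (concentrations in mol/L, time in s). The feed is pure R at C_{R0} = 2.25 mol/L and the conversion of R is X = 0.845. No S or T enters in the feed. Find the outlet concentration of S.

1.88 mol/L

Exit C_R = C_{R0}(1−X) = 2.25×0.155 = 0.3488 mol/L.
Rates in a CSTR are evaluated at the outlet concentration: r_S = 2.87×0.3488^1.5 = 0.5911, r_T = 0.0674×0.3488^2 = 0.008198.
Fraction of consumed R going to S: r_S/(r_S+r_T) = 0.9863.
C_S = 0.9863·C_{R0}·X = 0.9863×2.25×0.845 = 1.88 mol/L.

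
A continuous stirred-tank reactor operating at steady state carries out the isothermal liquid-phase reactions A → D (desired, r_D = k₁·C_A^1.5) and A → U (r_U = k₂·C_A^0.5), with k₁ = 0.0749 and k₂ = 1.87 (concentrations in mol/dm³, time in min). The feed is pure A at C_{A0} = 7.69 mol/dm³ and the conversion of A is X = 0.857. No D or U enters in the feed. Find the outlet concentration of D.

0.278 mol/dm³

Exit C_A = C_{A0}(1−X) = 7.69×0.143 = 1.100 mol/dm³.
A CSTR operates uniformly at the exit composition, giving r_D = 0.08637 and r_U = 1.961 (each k·C_A^n at C_A = 1.100).
Fraction of consumed A going to D: r_D/(r_D+r_U) = 0.04219.
C_D = 0.04219·C_{A0}·X = 0.04219×7.69×0.857 = 0.278 mol/dm³.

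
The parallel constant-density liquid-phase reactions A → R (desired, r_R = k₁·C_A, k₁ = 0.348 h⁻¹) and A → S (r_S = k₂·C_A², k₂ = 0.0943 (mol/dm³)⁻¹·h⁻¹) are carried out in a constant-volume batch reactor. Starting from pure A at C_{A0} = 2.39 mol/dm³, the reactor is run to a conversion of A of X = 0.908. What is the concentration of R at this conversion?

1.63 mol/dm³

C_A = C_{A0}(1−X) = 0.2199 mol/dm³.
Along a PFR/batch, dC_R/dC_A = −r_R/(r_R+r_S) = −k₁/(k₁+k₂·C_A).
Integrating from C_{A0} to C_A: C_R = (0.348/0.0943)·ln[(0.348+0.0943·2.39)/(0.348+0.0943·0.220)] = 3.690·ln(0.5734/0.3687) = 1.629 mol/dm³.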